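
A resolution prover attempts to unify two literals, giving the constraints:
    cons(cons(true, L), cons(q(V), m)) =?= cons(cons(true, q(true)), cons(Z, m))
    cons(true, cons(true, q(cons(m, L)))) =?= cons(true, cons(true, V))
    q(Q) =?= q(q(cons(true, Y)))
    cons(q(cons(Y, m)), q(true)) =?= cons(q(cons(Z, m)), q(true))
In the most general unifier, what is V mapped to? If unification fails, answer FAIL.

q(cons(m, q(true)))

Decompose cons/2: cons(true, L) =?= cons(true, q(true)),  cons(q(V), m) =?= cons(Z, m).
Decompose cons/2: true =?= true,  L =?= q(true).
Delete trivial equation true =?= true.
Bind L := q(true); substituting into the one remaining equation that mentions L gives: cons(true, cons(true, q(cons(m, q(true))))) =?= cons(true, cons(true, V)).
Decompose cons/2: q(V) =?= Z,  m =?= m.
Bind Z := q(V); substituting into the one remaining equation that mentions Z gives: cons(q(cons(Y, m)), q(true)) =?= cons(q(cons(q(V), m)), q(true)).
Delete trivial equation m =?= m.
Decompose cons/2: true =?= true,  cons(true, q(cons(m, q(true)))) =?= cons(true, V).
Delete trivial equation true =?= true.
Decompose cons/2: true =?= true,  q(cons(m, q(true))) =?= V.
Delete trivial equation true =?= true.
Bind V := q(cons(m, q(true))); substituting into the one remaining equation that mentions V gives: cons(q(cons(Y, m)), q(true)) =?= cons(q(cons(q(q(cons(m, q(true)))), m)), q(true)). Substituting into the earlier binding gives Z := q(q(cons(m, q(true)))).
Decompose q/1: Q =?= q(cons(true, Y)).
Bind Q := q(cons(true, Y)); no other remaining equation mentions Q.
Decompose cons/2: q(cons(Y, m)) =?= q(cons(q(q(cons(m, q(true)))), m)),  q(true) =?= q(true).
Decompose q/1: cons(Y, m) =?= cons(q(q(cons(m, q(true)))), m).
Decompose cons/2: Y =?= q(q(cons(m, q(true)))),  m =?= m.
Bind Y := q(q(cons(m, q(true)))); no other remaining equation mentions Y. Substituting into the earlier binding gives Q := q(cons(true, q(q(cons(m, q(true)))))).
Delete trivial equation m =?= m.
Delete trivial equation q(true) =?= q(true).
MGU = { L ↦ q(true), Z ↦ q(q(cons(m, q(true)))), V ↦ q(cons(m, q(true))), Q ↦ q(cons(true, q(q(cons(m, q(true)))))), Y ↦ q(q(cons(m, q(true)))) }, so V ↦ q(cons(m, q(true))).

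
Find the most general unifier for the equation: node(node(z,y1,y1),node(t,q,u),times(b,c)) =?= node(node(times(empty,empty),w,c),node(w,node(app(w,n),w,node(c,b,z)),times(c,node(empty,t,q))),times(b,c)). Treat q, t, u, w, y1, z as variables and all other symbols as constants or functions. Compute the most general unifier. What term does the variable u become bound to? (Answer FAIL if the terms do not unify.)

Decompose node/3: node(z,y1,y1) =?= node(times(empty,empty),w,c),  node(t,q,u) =?= node(w,node(app(w,n),w,node(c,b,z)),times(c,node(empty,t,q))),  times(b,c) =?= times(b,c).
Decompose node/3: z =?= times(empty,empty),  y1 =?= w,  y1 =?= c.
Bind z := times(empty,empty); substituting into the one remaining equation that mentions z gives: node(t,q,u) =?= node(w,node(app(w,n),w,node(c,b,times(empty,empty))),times(c,node(empty,t,q))).
Bind y1 := w; substituting into the one remaining equation that mentions y1 gives: w =?= c.
Bind w := c; substituting into the one remaining equation that mentions w gives: node(t,q,u) =?= node(c,node(app(c,n),c,node(c,b,times(empty,empty))),times(c,node(empty,t,q))). Substituting into the earlier binding gives y1 := c.
Decompose node/3: t =?= c,  q =?= node(app(c,n),c,node(c,b,times(empty,empty))),  u =?= times(c,node(empty,t,q)).
Bind t := c; substituting into the one remaining equation that mentions t gives: u =?= times(c,node(empty,c,q)).
Bind q := node(app(c,n),c,node(c,b,times(empty,empty))); substituting into the one remaining equation that mentions q gives: u =?= times(c,node(empty,c,node(app(c,n),c,node(c,b,times(empty,empty))))).
Bind u := times(c,node(empty,c,node(app(c,n),c,node(c,b,times(empty,empty))))); no other remaining equation mentions u.
Delete trivial equation times(b,c) =?= times(b,c).
MGU = { z -> times(empty,empty), y1 -> c, w -> c, t -> c, q -> node(app(c,n),c,node(c,b,times(empty,empty))), u -> times(c,node(empty,c,node(app(c,n),c,node(c,b,times(empty,empty))))) }, so u -> times(c,node(empty,c,node(app(c,n),c,node(c,b,times(empty,empty))))).

times(c,node(empty,c,node(app(c,n),c,node(c,b,times(empty,empty)))))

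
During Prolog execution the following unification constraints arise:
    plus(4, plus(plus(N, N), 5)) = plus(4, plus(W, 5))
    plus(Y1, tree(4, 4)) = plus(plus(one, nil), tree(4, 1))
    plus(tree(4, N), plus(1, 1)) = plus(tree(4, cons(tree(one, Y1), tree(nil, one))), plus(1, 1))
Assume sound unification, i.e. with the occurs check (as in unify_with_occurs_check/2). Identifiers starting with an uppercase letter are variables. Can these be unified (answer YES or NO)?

NO

Decompose plus/2: 4 = 4,  plus(plus(N, N), 5) = plus(W, 5).
Delete trivial equation 4 = 4.
Decompose plus/2: plus(N, N) = W,  5 = 5.
Bind W := plus(N, N); no other remaining equation mentions W.
Delete trivial equation 5 = 5.
Decompose plus/2: Y1 = plus(one, nil),  tree(4, 4) = tree(4, 1).
Bind Y1 := plus(one, nil); substituting into the one remaining equation that mentions Y1 gives: plus(tree(4, N), plus(1, 1)) = plus(tree(4, cons(tree(one, plus(one, nil)), tree(nil, one))), plus(1, 1)).
Decompose tree/2: 4 = 4,  4 = 1.
Delete trivial equation 4 = 4.
Clash: constants 4 and 1 differ; no unifier exists.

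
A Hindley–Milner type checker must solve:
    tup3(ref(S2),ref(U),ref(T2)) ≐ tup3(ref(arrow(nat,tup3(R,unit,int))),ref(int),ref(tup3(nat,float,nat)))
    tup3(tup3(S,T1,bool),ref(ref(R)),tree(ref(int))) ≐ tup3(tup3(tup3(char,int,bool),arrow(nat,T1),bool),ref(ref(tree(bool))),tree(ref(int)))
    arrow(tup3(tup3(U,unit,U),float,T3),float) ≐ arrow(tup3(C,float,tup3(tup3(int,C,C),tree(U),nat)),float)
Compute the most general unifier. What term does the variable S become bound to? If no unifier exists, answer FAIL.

FAIL

Decompose tup3/3: ref(S2) ≐ ref(arrow(nat,tup3(R,unit,int))),  ref(U) ≐ ref(int),  ref(T2) ≐ ref(tup3(nat,float,nat)).
Decompose ref/1: S2 ≐ arrow(nat,tup3(R,unit,int)).
Bind S2 := arrow(nat,tup3(R,unit,int)); no other remaining equation mentions S2.
Decompose ref/1: U ≐ int.
Bind U := int; substituting into the one remaining equation that mentions U gives: arrow(tup3(tup3(int,unit,int),float,T3),float) ≐ arrow(tup3(C,float,tup3(tup3(int,C,C),tree(int),nat)),float).
Decompose ref/1: T2 ≐ tup3(nat,float,nat).
Bind T2 := tup3(nat,float,nat); no other remaining equation mentions T2.
Decompose tup3/3: tup3(S,T1,bool) ≐ tup3(tup3(char,int,bool),arrow(nat,T1),bool),  ref(ref(R)) ≐ ref(ref(tree(bool))),  tree(ref(int)) ≐ tree(ref(int)).
Decompose tup3/3: S ≐ tup3(char,int,bool),  T1 ≐ arrow(nat,T1),  bool ≐ bool.
Bind S := tup3(char,int,bool); no other remaining equation mentions S.
Occurs check fails: T1 occurs in arrow(nat,T1); the equation T1 ≐ arrow(nat,T1) has no finite solution.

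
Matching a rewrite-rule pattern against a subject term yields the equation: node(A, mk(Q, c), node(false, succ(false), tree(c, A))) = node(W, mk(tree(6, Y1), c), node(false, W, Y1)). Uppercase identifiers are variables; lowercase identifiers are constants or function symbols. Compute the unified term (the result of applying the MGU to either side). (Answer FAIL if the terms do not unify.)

Decompose node/3: A = W,  mk(Q, c) = mk(tree(6, Y1), c),  node(false, succ(false), tree(c, A)) = node(false, W, Y1).
Bind A := W; substituting into the one remaining equation that mentions A gives: node(false, succ(false), tree(c, W)) = node(false, W, Y1).
Decompose mk/2: Q = tree(6, Y1),  c = c.
Bind Q := tree(6, Y1); no other remaining equation mentions Q.
Delete trivial equation c = c.
Decompose node/3: false = false,  succ(false) = W,  tree(c, W) = Y1.
Delete trivial equation false = false.
Bind W := succ(false); substituting into the remaining equation gives: tree(c, succ(false)) = Y1. Substituting into the earlier binding gives A := succ(false).
Bind Y1 := tree(c, succ(false)). Substituting into the earlier binding gives Q := tree(6, tree(c, succ(false))).
Applying the MGU to either side gives node(succ(false), mk(tree(6, tree(c, succ(false))), c), node(false, succ(false), tree(c, succ(false)))).

node(succ(false), mk(tree(6, tree(c, succ(false))), c), node(false, succ(false), tree(c, succ(false))))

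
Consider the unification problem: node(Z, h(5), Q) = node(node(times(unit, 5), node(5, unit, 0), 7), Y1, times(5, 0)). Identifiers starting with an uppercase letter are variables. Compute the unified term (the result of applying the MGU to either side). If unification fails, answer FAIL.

Decompose node/3: Z = node(times(unit, 5), node(5, unit, 0), 7),  h(5) = Y1,  Q = times(5, 0).
Bind Z := node(times(unit, 5), node(5, unit, 0), 7); no other remaining equation mentions Z.
Bind Y1 := h(5); no other remaining equation mentions Y1.
Bind Q := times(5, 0).
Applying the MGU to either side gives node(node(times(unit, 5), node(5, unit, 0), 7), h(5), times(5, 0)).

node(node(times(unit, 5), node(5, unit, 0), 7), h(5), times(5, 0))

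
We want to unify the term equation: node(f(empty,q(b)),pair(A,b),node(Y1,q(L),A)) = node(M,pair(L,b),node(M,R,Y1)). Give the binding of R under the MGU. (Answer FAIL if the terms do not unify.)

Decompose node/3: f(empty,q(b)) = M,  pair(A,b) = pair(L,b),  node(Y1,q(L),A) = node(M,R,Y1).
Bind M := f(empty,q(b)); substituting into the one remaining equation that mentions M gives: node(Y1,q(L),A) = node(f(empty,q(b)),R,Y1).
Decompose pair/2: A = L,  b = b.
Bind A := L; substituting into the one remaining equation that mentions A gives: node(Y1,q(L),L) = node(f(empty,q(b)),R,Y1).
Delete trivial equation b = b.
Decompose node/3: Y1 = f(empty,q(b)),  q(L) = R,  L = Y1.
Bind Y1 := f(empty,q(b)); substituting into the one remaining equation that mentions Y1 gives: L = f(empty,q(b)).
Bind R := q(L); no other remaining equation mentions R.
Bind L := f(empty,q(b)). Substituting into the earlier bindings gives A := f(empty,q(b)), R := q(f(empty,q(b))).
MGU = { M := f(empty,q(b)), A := f(empty,q(b)), Y1 := f(empty,q(b)), R := q(f(empty,q(b))), L := f(empty,q(b)) }, so R := q(f(empty,q(b))).

q(f(empty,q(b)))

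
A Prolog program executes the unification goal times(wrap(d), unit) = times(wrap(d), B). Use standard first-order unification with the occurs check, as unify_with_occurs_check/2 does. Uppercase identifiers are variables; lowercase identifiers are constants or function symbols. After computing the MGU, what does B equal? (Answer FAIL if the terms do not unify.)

unit

Decompose times/2: wrap(d) = wrap(d),  unit = B.
Delete trivial equation wrap(d) = wrap(d).
Bind B := unit.
MGU = { B = unit }, so B = unit.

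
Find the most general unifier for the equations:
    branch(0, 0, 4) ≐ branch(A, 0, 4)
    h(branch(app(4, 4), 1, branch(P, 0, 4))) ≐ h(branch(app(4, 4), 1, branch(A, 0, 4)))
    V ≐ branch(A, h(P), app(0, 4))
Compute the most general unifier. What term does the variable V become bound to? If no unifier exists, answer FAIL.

branch(0, h(0), app(0, 4))

Decompose branch/3: 0 ≐ A,  0 ≐ 0,  4 ≐ 4.
Bind A := 0; substituting into the 2 remaining equations that mention A gives: h(branch(app(4, 4), 1, branch(P, 0, 4))) ≐ h(branch(app(4, 4), 1, branch(0, 0, 4))),  V ≐ branch(0, h(P), app(0, 4)).
Delete trivial equation 0 ≐ 0.
Delete trivial equation 4 ≐ 4.
Decompose h/1: branch(app(4, 4), 1, branch(P, 0, 4)) ≐ branch(app(4, 4), 1, branch(0, 0, 4)).
Decompose branch/3: app(4, 4) ≐ app(4, 4),  1 ≐ 1,  branch(P, 0, 4) ≐ branch(0, 0, 4).
Delete trivial equation app(4, 4) ≐ app(4, 4).
Delete trivial equation 1 ≐ 1.
Decompose branch/3: P ≐ 0,  0 ≐ 0,  4 ≐ 4.
Bind P := 0; substituting into the one remaining equation that mentions P gives: V ≐ branch(0, h(0), app(0, 4)).
Delete trivial equation 0 ≐ 0.
Delete trivial equation 4 ≐ 4.
Bind V := branch(0, h(0), app(0, 4)).
MGU = { A := 0, P := 0, V := branch(0, h(0), app(0, 4)) }, so V := branch(0, h(0), app(0, 4)).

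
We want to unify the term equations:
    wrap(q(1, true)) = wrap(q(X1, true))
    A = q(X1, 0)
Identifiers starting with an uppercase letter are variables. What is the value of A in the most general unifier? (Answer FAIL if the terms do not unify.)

Decompose wrap/1: q(1, true) = q(X1, true).
Decompose q/2: 1 = X1,  true = true.
Bind X1 := 1; substituting into the one remaining equation that mentions X1 gives: A = q(1, 0).
Delete trivial equation true = true.
Bind A := q(1, 0).
MGU = { X1 ↦ 1, A ↦ q(1, 0) }, so A ↦ q(1, 0).

q(1, 0)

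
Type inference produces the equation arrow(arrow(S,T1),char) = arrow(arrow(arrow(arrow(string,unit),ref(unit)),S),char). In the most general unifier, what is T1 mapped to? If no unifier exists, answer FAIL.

Decompose arrow/2: arrow(S,T1) = arrow(arrow(arrow(string,unit),ref(unit)),S),  char = char.
Decompose arrow/2: S = arrow(arrow(string,unit),ref(unit)),  T1 = S.
Bind S := arrow(arrow(string,unit),ref(unit)); substituting into the one remaining equation that mentions S gives: T1 = arrow(arrow(string,unit),ref(unit)).
Bind T1 := arrow(arrow(string,unit),ref(unit)); no other remaining equation mentions T1.
Delete trivial equation char = char.
MGU = { S ↦ arrow(arrow(string,unit),ref(unit)), T1 ↦ arrow(arrow(string,unit),ref(unit)) }, so T1 ↦ arrow(arrow(string,unit),ref(unit)).

arrow(arrow(string,unit),ref(unit))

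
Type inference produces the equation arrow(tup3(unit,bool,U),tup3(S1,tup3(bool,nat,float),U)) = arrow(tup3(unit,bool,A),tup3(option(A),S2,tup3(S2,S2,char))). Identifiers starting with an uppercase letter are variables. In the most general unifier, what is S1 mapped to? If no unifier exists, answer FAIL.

Decompose arrow/2: tup3(unit,bool,U) = tup3(unit,bool,A),  tup3(S1,tup3(bool,nat,float),U) = tup3(option(A),S2,tup3(S2,S2,char)).
Decompose tup3/3: unit = unit,  bool = bool,  U = A.
Delete trivial equation unit = unit.
Delete trivial equation bool = bool.
Bind U := A; substituting into the remaining equation gives: tup3(S1,tup3(bool,nat,float),A) = tup3(option(A),S2,tup3(S2,S2,char)).
Decompose tup3/3: S1 = option(A),  tup3(bool,nat,float) = S2,  A = tup3(S2,S2,char).
Bind S1 := option(A); no other remaining equation mentions S1.
Bind S2 := tup3(bool,nat,float); substituting into the remaining equation gives: A = tup3(tup3(bool,nat,float),tup3(bool,nat,float),char).
Bind A := tup3(tup3(bool,nat,float),tup3(bool,nat,float),char). Substituting into the earlier bindings gives U := tup3(tup3(bool,nat,float),tup3(bool,nat,float),char), S1 := option(tup3(tup3(bool,nat,float),tup3(bool,nat,float),char)).
MGU = { U ↦ tup3(tup3(bool,nat,float),tup3(bool,nat,float),char), S1 ↦ option(tup3(tup3(bool,nat,float),tup3(bool,nat,float),char)), S2 ↦ tup3(bool,nat,float), A ↦ tup3(tup3(bool,nat,float),tup3(bool,nat,float),char) }, so S1 ↦ option(tup3(tup3(bool,nat,float),tup3(bool,nat,float),char)).

option(tup3(tup3(bool,nat,float),tup3(bool,nat,float),char))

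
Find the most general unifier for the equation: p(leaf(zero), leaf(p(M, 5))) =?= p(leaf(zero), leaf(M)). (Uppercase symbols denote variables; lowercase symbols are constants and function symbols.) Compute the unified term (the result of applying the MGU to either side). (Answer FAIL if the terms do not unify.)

Decompose p/2: leaf(zero) =?= leaf(zero),  leaf(p(M, 5)) =?= leaf(M).
Delete trivial equation leaf(zero) =?= leaf(zero).
Decompose leaf/1: p(M, 5) =?= M.
Occurs check fails: M occurs in p(M, 5); the equation M =?= p(M, 5) has no finite solution.

FAIL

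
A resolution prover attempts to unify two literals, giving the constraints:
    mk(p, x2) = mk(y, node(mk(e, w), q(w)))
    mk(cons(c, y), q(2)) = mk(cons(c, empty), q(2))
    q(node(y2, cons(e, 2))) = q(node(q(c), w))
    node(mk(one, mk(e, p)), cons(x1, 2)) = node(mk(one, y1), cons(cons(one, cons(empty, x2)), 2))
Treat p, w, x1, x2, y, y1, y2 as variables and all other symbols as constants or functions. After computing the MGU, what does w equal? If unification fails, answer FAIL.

Decompose mk/2: p = y,  x2 = node(mk(e, w), q(w)).
Bind p := y; substituting into the one remaining equation that mentions p gives: node(mk(one, mk(e, y)), cons(x1, 2)) = node(mk(one, y1), cons(cons(one, cons(empty, x2)), 2)).
Bind x2 := node(mk(e, w), q(w)); substituting into the one remaining equation that mentions x2 gives: node(mk(one, mk(e, y)), cons(x1, 2)) = node(mk(one, y1), cons(cons(one, cons(empty, node(mk(e, w), q(w)))), 2)).
Decompose mk/2: cons(c, y) = cons(c, empty),  q(2) = q(2).
Decompose cons/2: c = c,  y = empty.
Delete trivial equation c = c.
Bind y := empty; substituting into the one remaining equation that mentions y gives: node(mk(one, mk(e, empty)), cons(x1, 2)) = node(mk(one, y1), cons(cons(one, cons(empty, node(mk(e, w), q(w)))), 2)). Substituting into the earlier binding gives p := empty.
Delete trivial equation q(2) = q(2).
Decompose q/1: node(y2, cons(e, 2)) = node(q(c), w).
Decompose node/2: y2 = q(c),  cons(e, 2) = w.
Bind y2 := q(c); no other remaining equation mentions y2.
Bind w := cons(e, 2); substituting into the remaining equation gives: node(mk(one, mk(e, empty)), cons(x1, 2)) = node(mk(one, y1), cons(cons(one, cons(empty, node(mk(e, cons(e, 2)), q(cons(e, 2))))), 2)). Substituting into the earlier binding gives x2 := node(mk(e, cons(e, 2)), q(cons(e, 2))).
Decompose node/2: mk(one, mk(e, empty)) = mk(one, y1),  cons(x1, 2) = cons(cons(one, cons(empty, node(mk(e, cons(e, 2)), q(cons(e, 2))))), 2).
Decompose mk/2: one = one,  mk(e, empty) = y1.
Delete trivial equation one = one.
Bind y1 := mk(e, empty); no other remaining equation mentions y1.
Decompose cons/2: x1 = cons(one, cons(empty, node(mk(e, cons(e, 2)), q(cons(e, 2))))),  2 = 2.
Bind x1 := cons(one, cons(empty, node(mk(e, cons(e, 2)), q(cons(e, 2))))); no other remaining equation mentions x1.
Delete trivial equation 2 = 2.
MGU = { p ↦ empty, x2 ↦ node(mk(e, cons(e, 2)), q(cons(e, 2))), y ↦ empty, y2 ↦ q(c), w ↦ cons(e, 2), y1 ↦ mk(e, empty), x1 ↦ cons(one, cons(empty, node(mk(e, cons(e, 2)), q(cons(e, 2))))) }, so w ↦ cons(e, 2).

cons(e, 2)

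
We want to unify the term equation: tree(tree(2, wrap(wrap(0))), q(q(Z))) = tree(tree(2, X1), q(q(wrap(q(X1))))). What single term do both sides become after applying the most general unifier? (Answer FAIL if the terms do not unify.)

tree(tree(2, wrap(wrap(0))), q(q(wrap(q(wrap(wrap(0)))))))

Decompose tree/2: tree(2, wrap(wrap(0))) = tree(2, X1),  q(q(Z)) = q(q(wrap(q(X1)))).
Decompose tree/2: 2 = 2,  wrap(wrap(0)) = X1.
Delete trivial equation 2 = 2.
Bind X1 := wrap(wrap(0)); substituting into the remaining equation gives: q(q(Z)) = q(q(wrap(q(wrap(wrap(0)))))).
Decompose q/1: q(Z) = q(wrap(q(wrap(wrap(0))))).
Decompose q/1: Z = wrap(q(wrap(wrap(0)))).
Bind Z := wrap(q(wrap(wrap(0)))).
Applying the MGU to either side gives tree(tree(2, wrap(wrap(0))), q(q(wrap(q(wrap(wrap(0))))))).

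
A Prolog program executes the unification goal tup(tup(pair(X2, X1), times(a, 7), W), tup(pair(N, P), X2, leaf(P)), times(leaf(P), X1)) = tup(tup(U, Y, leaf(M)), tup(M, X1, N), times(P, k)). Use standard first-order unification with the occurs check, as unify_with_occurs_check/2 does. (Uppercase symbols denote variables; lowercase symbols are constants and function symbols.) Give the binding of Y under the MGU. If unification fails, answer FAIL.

FAIL

Decompose tup/3: tup(pair(X2, X1), times(a, 7), W) = tup(U, Y, leaf(M)),  tup(pair(N, P), X2, leaf(P)) = tup(M, X1, N),  times(leaf(P), X1) = times(P, k).
Decompose tup/3: pair(X2, X1) = U,  times(a, 7) = Y,  W = leaf(M).
Bind U := pair(X2, X1); no other remaining equation mentions U.
Bind Y := times(a, 7); no other remaining equation mentions Y.
Bind W := leaf(M); no other remaining equation mentions W.
Decompose tup/3: pair(N, P) = M,  X2 = X1,  leaf(P) = N.
Bind M := pair(N, P); no other remaining equation mentions M. Substituting into the earlier binding gives W := leaf(pair(N, P)).
Bind X2 := X1; no other remaining equation mentions X2. Substituting into the earlier binding gives U := pair(X1, X1).
Bind N := leaf(P); no other remaining equation mentions N. Substituting into the earlier bindings gives W := leaf(pair(leaf(P), P)), M := pair(leaf(P), P).
Decompose times/2: leaf(P) = P,  X1 = k.
Occurs check fails: P occurs in leaf(P); the equation P = leaf(P) has no finite solution.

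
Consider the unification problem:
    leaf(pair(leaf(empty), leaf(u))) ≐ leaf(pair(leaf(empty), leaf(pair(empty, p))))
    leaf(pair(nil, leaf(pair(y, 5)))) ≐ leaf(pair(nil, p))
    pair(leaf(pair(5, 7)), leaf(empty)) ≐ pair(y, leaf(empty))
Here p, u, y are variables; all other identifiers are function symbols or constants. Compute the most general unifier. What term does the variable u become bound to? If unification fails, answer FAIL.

pair(empty, leaf(pair(leaf(pair(5, 7)), 5)))

Decompose leaf/1: pair(leaf(empty), leaf(u)) ≐ pair(leaf(empty), leaf(pair(empty, p))).
Decompose pair/2: leaf(empty) ≐ leaf(empty),  leaf(u) ≐ leaf(pair(empty, p)).
Delete trivial equation leaf(empty) ≐ leaf(empty).
Decompose leaf/1: u ≐ pair(empty, p).
Bind u := pair(empty, p); no other remaining equation mentions u.
Decompose leaf/1: pair(nil, leaf(pair(y, 5))) ≐ pair(nil, p).
Decompose pair/2: nil ≐ nil,  leaf(pair(y, 5)) ≐ p.
Delete trivial equation nil ≐ nil.
Bind p := leaf(pair(y, 5)); no other remaining equation mentions p. Substituting into the earlier binding gives u := pair(empty, leaf(pair(y, 5))).
Decompose pair/2: leaf(pair(5, 7)) ≐ y,  leaf(empty) ≐ leaf(empty).
Bind y := leaf(pair(5, 7)); no other remaining equation mentions y. Substituting into the earlier bindings gives u := pair(empty, leaf(pair(leaf(pair(5, 7)), 5))), p := leaf(pair(leaf(pair(5, 7)), 5)).
Delete trivial equation leaf(empty) ≐ leaf(empty).
MGU = { u -> pair(empty, leaf(pair(leaf(pair(5, 7)), 5))), p -> leaf(pair(leaf(pair(5, 7)), 5)), y -> leaf(pair(5, 7)) }, so u -> pair(empty, leaf(pair(leaf(pair(5, 7)), 5))).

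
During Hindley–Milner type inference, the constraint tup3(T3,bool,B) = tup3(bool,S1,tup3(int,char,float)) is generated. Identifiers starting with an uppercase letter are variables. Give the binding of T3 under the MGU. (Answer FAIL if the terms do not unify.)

Decompose tup3/3: T3 = bool,  bool = S1,  B = tup3(int,char,float).
Bind T3 := bool; no other remaining equation mentions T3.
Bind S1 := bool; no other remaining equation mentions S1.
Bind B := tup3(int,char,float).
MGU = { T3 := bool, S1 := bool, B := tup3(int,char,float) }, so T3 := bool.

bool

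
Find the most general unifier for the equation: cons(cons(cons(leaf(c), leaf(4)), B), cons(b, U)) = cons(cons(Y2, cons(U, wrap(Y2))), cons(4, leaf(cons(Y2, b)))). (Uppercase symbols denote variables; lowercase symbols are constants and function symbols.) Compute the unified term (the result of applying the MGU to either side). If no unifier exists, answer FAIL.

FAIL

Decompose cons/2: cons(cons(leaf(c), leaf(4)), B) = cons(Y2, cons(U, wrap(Y2))),  cons(b, U) = cons(4, leaf(cons(Y2, b))).
Decompose cons/2: cons(leaf(c), leaf(4)) = Y2,  B = cons(U, wrap(Y2)).
Bind Y2 := cons(leaf(c), leaf(4)); substituting into the remaining equations gives: B = cons(U, wrap(cons(leaf(c), leaf(4)))),  cons(b, U) = cons(4, leaf(cons(cons(leaf(c), leaf(4)), b))).
Bind B := cons(U, wrap(cons(leaf(c), leaf(4)))); no other remaining equation mentions B.
Decompose cons/2: b = 4,  U = leaf(cons(cons(leaf(c), leaf(4)), b)).
Clash: constants b and 4 differ; no unifier exists.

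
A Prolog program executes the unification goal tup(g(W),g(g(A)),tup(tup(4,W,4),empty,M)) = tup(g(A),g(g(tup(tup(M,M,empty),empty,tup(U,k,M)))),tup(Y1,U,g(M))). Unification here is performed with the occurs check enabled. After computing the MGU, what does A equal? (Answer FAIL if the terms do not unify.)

FAIL

Decompose tup/3: g(W) = g(A),  g(g(A)) = g(g(tup(tup(M,M,empty),empty,tup(U,k,M)))),  tup(tup(4,W,4),empty,M) = tup(Y1,U,g(M)).
Decompose g/1: W = A.
Bind W := A; substituting into the one remaining equation that mentions W gives: tup(tup(4,A,4),empty,M) = tup(Y1,U,g(M)).
Decompose g/1: g(A) = g(tup(tup(M,M,empty),empty,tup(U,k,M))).
Decompose g/1: A = tup(tup(M,M,empty),empty,tup(U,k,M)).
Bind A := tup(tup(M,M,empty),empty,tup(U,k,M)); substituting into the remaining equation gives: tup(tup(4,tup(tup(M,M,empty),empty,tup(U,k,M)),4),empty,M) = tup(Y1,U,g(M)). Substituting into the earlier binding gives W := tup(tup(M,M,empty),empty,tup(U,k,M)).
Decompose tup/3: tup(4,tup(tup(M,M,empty),empty,tup(U,k,M)),4) = Y1,  empty = U,  M = g(M).
Bind Y1 := tup(4,tup(tup(M,M,empty),empty,tup(U,k,M)),4); no other remaining equation mentions Y1.
Bind U := empty; no other remaining equation mentions U. Substituting into the earlier bindings gives W := tup(tup(M,M,empty),empty,tup(empty,k,M)), A := tup(tup(M,M,empty),empty,tup(empty,k,M)), Y1 := tup(4,tup(tup(M,M,empty),empty,tup(empty,k,M)),4).
Occurs check fails: M occurs in g(M); the equation M = g(M) has no finite solution.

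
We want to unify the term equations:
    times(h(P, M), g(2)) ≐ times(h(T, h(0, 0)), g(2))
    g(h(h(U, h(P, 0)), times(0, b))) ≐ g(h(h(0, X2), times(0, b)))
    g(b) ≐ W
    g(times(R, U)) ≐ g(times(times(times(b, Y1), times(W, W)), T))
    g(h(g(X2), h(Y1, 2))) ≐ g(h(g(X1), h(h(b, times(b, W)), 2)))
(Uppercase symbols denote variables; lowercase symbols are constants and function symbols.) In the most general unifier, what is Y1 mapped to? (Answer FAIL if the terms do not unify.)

Decompose times/2: h(P, M) ≐ h(T, h(0, 0)),  g(2) ≐ g(2).
Decompose h/2: P ≐ T,  M ≐ h(0, 0).
Bind P := T; substituting into the one remaining equation that mentions P gives: g(h(h(U, h(T, 0)), times(0, b))) ≐ g(h(h(0, X2), times(0, b))).
Bind M := h(0, 0); no other remaining equation mentions M.
Delete trivial equation g(2) ≐ g(2).
Decompose g/1: h(h(U, h(T, 0)), times(0, b)) ≐ h(h(0, X2), times(0, b)).
Decompose h/2: h(U, h(T, 0)) ≐ h(0, X2),  times(0, b) ≐ times(0, b).
Decompose h/2: U ≐ 0,  h(T, 0) ≐ X2.
Bind U := 0; substituting into the one remaining equation that mentions U gives: g(times(R, 0)) ≐ g(times(times(times(b, Y1), times(W, W)), T)).
Bind X2 := h(T, 0); substituting into the one remaining equation that mentions X2 gives: g(h(g(h(T, 0)), h(Y1, 2))) ≐ g(h(g(X1), h(h(b, times(b, W)), 2))).
Delete trivial equation times(0, b) ≐ times(0, b).
Bind W := g(b); substituting into the remaining equations gives: g(times(R, 0)) ≐ g(times(times(times(b, Y1), times(g(b), g(b))), T)),  g(h(g(h(T, 0)), h(Y1, 2))) ≐ g(h(g(X1), h(h(b, times(b, g(b))), 2))).
Decompose g/1: times(R, 0) ≐ times(times(times(b, Y1), times(g(b), g(b))), T).
Decompose times/2: R ≐ times(times(b, Y1), times(g(b), g(b))),  0 ≐ T.
Bind R := times(times(b, Y1), times(g(b), g(b))); no other remaining equation mentions R.
Bind T := 0; substituting into the remaining equation gives: g(h(g(h(0, 0)), h(Y1, 2))) ≐ g(h(g(X1), h(h(b, times(b, g(b))), 2))). Substituting into the earlier bindings gives P := 0, X2 := h(0, 0).
Decompose g/1: h(g(h(0, 0)), h(Y1, 2)) ≐ h(g(X1), h(h(b, times(b, g(b))), 2)).
Decompose h/2: g(h(0, 0)) ≐ g(X1),  h(Y1, 2) ≐ h(h(b, times(b, g(b))), 2).
Decompose g/1: h(0, 0) ≐ X1.
Bind X1 := h(0, 0); no other remaining equation mentions X1.
Decompose h/2: Y1 ≐ h(b, times(b, g(b))),  2 ≐ 2.
Bind Y1 := h(b, times(b, g(b))); no other remaining equation mentions Y1. Substituting into the earlier binding gives R := times(times(b, h(b, times(b, g(b)))), times(g(b), g(b))).
Delete trivial equation 2 ≐ 2.
MGU = { P ↦ 0, M ↦ h(0, 0), U ↦ 0, X2 ↦ h(0, 0), W ↦ g(b), R ↦ times(times(b, h(b, times(b, g(b)))), times(g(b), g(b))), T ↦ 0, X1 ↦ h(0, 0), Y1 ↦ h(b, times(b, g(b))) }, so Y1 ↦ h(b, times(b, g(b))).

h(b, times(b, g(b)))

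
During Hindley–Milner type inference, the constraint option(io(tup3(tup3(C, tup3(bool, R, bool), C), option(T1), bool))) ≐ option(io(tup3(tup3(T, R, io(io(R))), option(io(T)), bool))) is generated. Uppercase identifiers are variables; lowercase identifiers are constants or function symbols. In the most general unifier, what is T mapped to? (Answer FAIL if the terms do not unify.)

FAIL

Decompose option/1: io(tup3(tup3(C, tup3(bool, R, bool), C), option(T1), bool)) ≐ io(tup3(tup3(T, R, io(io(R))), option(io(T)), bool)).
Decompose io/1: tup3(tup3(C, tup3(bool, R, bool), C), option(T1), bool) ≐ tup3(tup3(T, R, io(io(R))), option(io(T)), bool).
Decompose tup3/3: tup3(C, tup3(bool, R, bool), C) ≐ tup3(T, R, io(io(R))),  option(T1) ≐ option(io(T)),  bool ≐ bool.
Decompose tup3/3: C ≐ T,  tup3(bool, R, bool) ≐ R,  C ≐ io(io(R)).
Bind C := T; substituting into the one remaining equation that mentions C gives: T ≐ io(io(R)).
Occurs check fails: R occurs in tup3(bool, R, bool); the equation R ≐ tup3(bool, R, bool) has no finite solution.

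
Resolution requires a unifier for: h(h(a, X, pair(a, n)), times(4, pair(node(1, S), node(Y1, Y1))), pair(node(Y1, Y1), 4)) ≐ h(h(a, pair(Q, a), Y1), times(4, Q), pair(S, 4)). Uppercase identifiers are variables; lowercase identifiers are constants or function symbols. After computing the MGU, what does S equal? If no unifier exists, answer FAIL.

node(pair(a, n), pair(a, n))

Decompose h/3: h(a, X, pair(a, n)) ≐ h(a, pair(Q, a), Y1),  times(4, pair(node(1, S), node(Y1, Y1))) ≐ times(4, Q),  pair(node(Y1, Y1), 4) ≐ pair(S, 4).
Decompose h/3: a ≐ a,  X ≐ pair(Q, a),  pair(a, n) ≐ Y1.
Delete trivial equation a ≐ a.
Bind X := pair(Q, a); no other remaining equation mentions X.
Bind Y1 := pair(a, n); substituting into the remaining equations gives: times(4, pair(node(1, S), node(pair(a, n), pair(a, n)))) ≐ times(4, Q),  pair(node(pair(a, n), pair(a, n)), 4) ≐ pair(S, 4).
Decompose times/2: 4 ≐ 4,  pair(node(1, S), node(pair(a, n), pair(a, n))) ≐ Q.
Delete trivial equation 4 ≐ 4.
Bind Q := pair(node(1, S), node(pair(a, n), pair(a, n))); no other remaining equation mentions Q. Substituting into the earlier binding gives X := pair(pair(node(1, S), node(pair(a, n), pair(a, n))), a).
Decompose pair/2: node(pair(a, n), pair(a, n)) ≐ S,  4 ≐ 4.
Bind S := node(pair(a, n), pair(a, n)); no other remaining equation mentions S. Substituting into the earlier bindings gives X := pair(pair(node(1, node(pair(a, n), pair(a, n))), node(pair(a, n), pair(a, n))), a), Q := pair(node(1, node(pair(a, n), pair(a, n))), node(pair(a, n), pair(a, n))).
Delete trivial equation 4 ≐ 4.
MGU = { X ↦ pair(pair(node(1, node(pair(a, n), pair(a, n))), node(pair(a, n), pair(a, n))), a), Y1 ↦ pair(a, n), Q ↦ pair(node(1, node(pair(a, n), pair(a, n))), node(pair(a, n), pair(a, n))), S ↦ node(pair(a, n), pair(a, n)) }, so S ↦ node(pair(a, n), pair(a, n)).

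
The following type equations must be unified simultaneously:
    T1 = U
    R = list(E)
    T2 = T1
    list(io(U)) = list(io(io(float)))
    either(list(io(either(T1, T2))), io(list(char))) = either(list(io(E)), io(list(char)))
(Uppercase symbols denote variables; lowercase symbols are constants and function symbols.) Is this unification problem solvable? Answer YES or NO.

Bind T1 := U; substituting into the 2 remaining equations that mention T1 gives: T2 = U,  either(list(io(either(U, T2))), io(list(char))) = either(list(io(E)), io(list(char))).
Bind R := list(E); no other remaining equation mentions R.
Bind T2 := U; substituting into the one remaining equation that mentions T2 gives: either(list(io(either(U, U))), io(list(char))) = either(list(io(E)), io(list(char))).
Decompose list/1: io(U) = io(io(float)).
Decompose io/1: U = io(float).
Bind U := io(float); substituting into the remaining equation gives: either(list(io(either(io(float), io(float)))), io(list(char))) = either(list(io(E)), io(list(char))). Substituting into the earlier bindings gives T1 := io(float), T2 := io(float).
Decompose either/2: list(io(either(io(float), io(float)))) = list(io(E)),  io(list(char)) = io(list(char)).
Decompose list/1: io(either(io(float), io(float))) = io(E).
Decompose io/1: either(io(float), io(float)) = E.
Bind E := either(io(float), io(float)); no other remaining equation mentions E. Substituting into the earlier binding gives R := list(either(io(float), io(float))).
Delete trivial equation io(list(char)) = io(list(char)).
No equations remain and no clash or occurs-check failure arose, so a unifier exists.

YES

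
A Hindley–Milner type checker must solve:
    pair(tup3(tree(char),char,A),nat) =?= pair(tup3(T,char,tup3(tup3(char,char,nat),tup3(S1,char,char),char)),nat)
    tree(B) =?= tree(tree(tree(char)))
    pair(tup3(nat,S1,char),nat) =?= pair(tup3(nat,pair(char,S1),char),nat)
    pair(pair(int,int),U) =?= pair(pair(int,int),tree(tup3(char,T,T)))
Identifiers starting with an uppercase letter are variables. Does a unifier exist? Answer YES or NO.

NO

Decompose pair/2: tup3(tree(char),char,A) =?= tup3(T,char,tup3(tup3(char,char,nat),tup3(S1,char,char),char)),  nat =?= nat.
Decompose tup3/3: tree(char) =?= T,  char =?= char,  A =?= tup3(tup3(char,char,nat),tup3(S1,char,char),char).
Bind T := tree(char); substituting into the one remaining equation that mentions T gives: pair(pair(int,int),U) =?= pair(pair(int,int),tree(tup3(char,tree(char),tree(char)))).
Delete trivial equation char =?= char.
Bind A := tup3(tup3(char,char,nat),tup3(S1,char,char),char); no other remaining equation mentions A.
Delete trivial equation nat =?= nat.
Decompose tree/1: B =?= tree(tree(char)).
Bind B := tree(tree(char)); no other remaining equation mentions B.
Decompose pair/2: tup3(nat,S1,char) =?= tup3(nat,pair(char,S1),char),  nat =?= nat.
Decompose tup3/3: nat =?= nat,  S1 =?= pair(char,S1),  char =?= char.
Delete trivial equation nat =?= nat.
Occurs check fails: S1 occurs in pair(char,S1); the equation S1 =?= pair(char,S1) has no finite solution.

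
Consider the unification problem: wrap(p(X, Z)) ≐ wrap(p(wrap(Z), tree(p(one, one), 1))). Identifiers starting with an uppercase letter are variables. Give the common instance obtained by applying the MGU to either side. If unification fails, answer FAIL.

wrap(p(wrap(tree(p(one, one), 1)), tree(p(one, one), 1)))

Decompose wrap/1: p(X, Z) ≐ p(wrap(Z), tree(p(one, one), 1)).
Decompose p/2: X ≐ wrap(Z),  Z ≐ tree(p(one, one), 1).
Bind X := wrap(Z); no other remaining equation mentions X.
Bind Z := tree(p(one, one), 1). Substituting into the earlier binding gives X := wrap(tree(p(one, one), 1)).
Applying the MGU to either side gives wrap(p(wrap(tree(p(one, one), 1)), tree(p(one, one), 1))).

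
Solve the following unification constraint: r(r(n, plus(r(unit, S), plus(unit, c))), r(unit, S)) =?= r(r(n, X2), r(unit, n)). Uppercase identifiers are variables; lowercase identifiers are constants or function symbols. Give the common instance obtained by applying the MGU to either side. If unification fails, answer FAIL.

r(r(n, plus(r(unit, n), plus(unit, c))), r(unit, n))

Decompose r/2: r(n, plus(r(unit, S), plus(unit, c))) =?= r(n, X2),  r(unit, S) =?= r(unit, n).
Decompose r/2: n =?= n,  plus(r(unit, S), plus(unit, c)) =?= X2.
Delete trivial equation n =?= n.
Bind X2 := plus(r(unit, S), plus(unit, c)); no other remaining equation mentions X2.
Decompose r/2: unit =?= unit,  S =?= n.
Delete trivial equation unit =?= unit.
Bind S := n. Substituting into the earlier binding gives X2 := plus(r(unit, n), plus(unit, c)).
Applying the MGU to either side gives r(r(n, plus(r(unit, n), plus(unit, c))), r(unit, n)).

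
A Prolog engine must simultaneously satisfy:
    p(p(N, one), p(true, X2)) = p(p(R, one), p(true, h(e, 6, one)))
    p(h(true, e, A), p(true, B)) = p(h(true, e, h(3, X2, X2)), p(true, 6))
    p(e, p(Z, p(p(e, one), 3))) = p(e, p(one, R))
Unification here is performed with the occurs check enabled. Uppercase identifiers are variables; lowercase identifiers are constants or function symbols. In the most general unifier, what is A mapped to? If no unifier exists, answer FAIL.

Decompose p/2: p(N, one) = p(R, one),  p(true, X2) = p(true, h(e, 6, one)).
Decompose p/2: N = R,  one = one.
Bind N := R; no other remaining equation mentions N.
Delete trivial equation one = one.
Decompose p/2: true = true,  X2 = h(e, 6, one).
Delete trivial equation true = true.
Bind X2 := h(e, 6, one); substituting into the one remaining equation that mentions X2 gives: p(h(true, e, A), p(true, B)) = p(h(true, e, h(3, h(e, 6, one), h(e, 6, one))), p(true, 6)).
Decompose p/2: h(true, e, A) = h(true, e, h(3, h(e, 6, one), h(e, 6, one))),  p(true, B) = p(true, 6).
Decompose h/3: true = true,  e = e,  A = h(3, h(e, 6, one), h(e, 6, one)).
Delete trivial equation true = true.
Delete trivial equation e = e.
Bind A := h(3, h(e, 6, one), h(e, 6, one)); no other remaining equation mentions A.
Decompose p/2: true = true,  B = 6.
Delete trivial equation true = true.
Bind B := 6; no other remaining equation mentions B.
Decompose p/2: e = e,  p(Z, p(p(e, one), 3)) = p(one, R).
Delete trivial equation e = e.
Decompose p/2: Z = one,  p(p(e, one), 3) = R.
Bind Z := one; no other remaining equation mentions Z.
Bind R := p(p(e, one), 3). Substituting into the earlier binding gives N := p(p(e, one), 3).
MGU = { N -> p(p(e, one), 3), X2 -> h(e, 6, one), A -> h(3, h(e, 6, one), h(e, 6, one)), B -> 6, Z -> one, R -> p(p(e, one), 3) }, so A -> h(3, h(e, 6, one), h(e, 6, one)).

h(3, h(e, 6, one), h(e, 6, one))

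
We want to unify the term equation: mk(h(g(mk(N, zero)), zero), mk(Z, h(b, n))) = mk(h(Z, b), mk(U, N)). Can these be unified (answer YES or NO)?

Decompose mk/2: h(g(mk(N, zero)), zero) = h(Z, b),  mk(Z, h(b, n)) = mk(U, N).
Decompose h/2: g(mk(N, zero)) = Z,  zero = b.
Bind Z := g(mk(N, zero)); substituting into the one remaining equation that mentions Z gives: mk(g(mk(N, zero)), h(b, n)) = mk(U, N).
Clash: constants zero and b differ; no unifier exists.

NO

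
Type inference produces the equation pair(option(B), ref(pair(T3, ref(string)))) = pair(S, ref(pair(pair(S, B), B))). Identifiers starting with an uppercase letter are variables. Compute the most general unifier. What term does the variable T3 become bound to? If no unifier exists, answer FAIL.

Decompose pair/2: option(B) = S,  ref(pair(T3, ref(string))) = ref(pair(pair(S, B), B)).
Bind S := option(B); substituting into the remaining equation gives: ref(pair(T3, ref(string))) = ref(pair(pair(option(B), B), B)).
Decompose ref/1: pair(T3, ref(string)) = pair(pair(option(B), B), B).
Decompose pair/2: T3 = pair(option(B), B),  ref(string) = B.
Bind T3 := pair(option(B), B); no other remaining equation mentions T3.
Bind B := ref(string). Substituting into the earlier bindings gives S := option(ref(string)), T3 := pair(option(ref(string)), ref(string)).
MGU = { S -> option(ref(string)), T3 -> pair(option(ref(string)), ref(string)), B -> ref(string) }, so T3 -> pair(option(ref(string)), ref(string)).

pair(option(ref(string)), ref(string))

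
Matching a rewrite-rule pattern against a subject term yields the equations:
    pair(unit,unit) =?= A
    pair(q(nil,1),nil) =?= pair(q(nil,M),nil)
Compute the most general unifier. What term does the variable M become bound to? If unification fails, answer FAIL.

1

Bind A := pair(unit,unit); no other remaining equation mentions A.
Decompose pair/2: q(nil,1) =?= q(nil,M),  nil =?= nil.
Decompose q/2: nil =?= nil,  1 =?= M.
Delete trivial equation nil =?= nil.
Bind M := 1; no other remaining equation mentions M.
Delete trivial equation nil =?= nil.
MGU = { A -> pair(unit,unit), M -> 1 }, so M -> 1.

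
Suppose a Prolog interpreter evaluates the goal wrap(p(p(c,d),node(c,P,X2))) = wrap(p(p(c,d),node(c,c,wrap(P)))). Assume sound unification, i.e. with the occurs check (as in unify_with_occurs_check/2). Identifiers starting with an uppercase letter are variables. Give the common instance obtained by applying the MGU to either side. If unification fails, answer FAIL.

Decompose wrap/1: p(p(c,d),node(c,P,X2)) = p(p(c,d),node(c,c,wrap(P))).
Decompose p/2: p(c,d) = p(c,d),  node(c,P,X2) = node(c,c,wrap(P)).
Delete trivial equation p(c,d) = p(c,d).
Decompose node/3: c = c,  P = c,  X2 = wrap(P).
Delete trivial equation c = c.
Bind P := c; substituting into the remaining equation gives: X2 = wrap(c).
Bind X2 := wrap(c).
Applying the MGU to either side gives wrap(p(p(c,d),node(c,c,wrap(c)))).

wrap(p(p(c,d),node(c,c,wrap(c))))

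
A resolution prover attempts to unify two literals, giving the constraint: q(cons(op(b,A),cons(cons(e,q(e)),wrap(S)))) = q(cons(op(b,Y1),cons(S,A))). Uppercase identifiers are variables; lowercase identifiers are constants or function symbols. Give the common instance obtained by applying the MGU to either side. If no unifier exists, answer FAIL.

q(cons(op(b,wrap(cons(e,q(e)))),cons(cons(e,q(e)),wrap(cons(e,q(e))))))

Decompose q/1: cons(op(b,A),cons(cons(e,q(e)),wrap(S))) = cons(op(b,Y1),cons(S,A)).
Decompose cons/2: op(b,A) = op(b,Y1),  cons(cons(e,q(e)),wrap(S)) = cons(S,A).
Decompose op/2: b = b,  A = Y1.
Delete trivial equation b = b.
Bind A := Y1; substituting into the remaining equation gives: cons(cons(e,q(e)),wrap(S)) = cons(S,Y1).
Decompose cons/2: cons(e,q(e)) = S,  wrap(S) = Y1.
Bind S := cons(e,q(e)); substituting into the remaining equation gives: wrap(cons(e,q(e))) = Y1.
Bind Y1 := wrap(cons(e,q(e))). Substituting into the earlier binding gives A := wrap(cons(e,q(e))).
Applying the MGU to either side gives q(cons(op(b,wrap(cons(e,q(e)))),cons(cons(e,q(e)),wrap(cons(e,q(e)))))).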